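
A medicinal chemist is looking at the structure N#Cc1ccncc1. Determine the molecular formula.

C6H4N2

Walk through each heavy atom and fill implicit hydrogens from standard valence (C 4, N 3, O 2, S 2, halogen 1); for lowercase aromatic atoms, an aromatic c carries 1 H when it has two neighbours and 0 H with three, and aromatic n carries 0 H:
  atom 1: N, bond orders sum to 3 (valence 3) → 0 H
  atom 2: C, bond orders sum to 4 (valence 4) → 0 H
  atom 3: aromatic c, 3 neighbours → 0 H
  atom 4: aromatic c, 2 neighbours → 1 H
  atom 5: aromatic c, 2 neighbours → 1 H
  atom 6: aromatic n, 2 neighbours → 0 H
  atom 7: aromatic c, 2 neighbours → 1 H
  atom 8: aromatic c, 2 neighbours → 1 H
Totals → C:6, H:4, N:2.
In Hill order: C6H4N2.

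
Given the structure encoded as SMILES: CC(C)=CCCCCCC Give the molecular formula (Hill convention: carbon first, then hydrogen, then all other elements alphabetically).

Walk through each heavy atom and fill implicit hydrogens from standard valence (C 4, N 3, O 2, S 2, halogen 1):
  atom 1: C, bond orders sum to 1 (valence 4) → 3 H
  atom 2: C, bond orders sum to 4 (valence 4) → 0 H
  atom 3: C, bond orders sum to 1 (valence 4) → 3 H
  atom 4: C, bond orders sum to 3 (valence 4) → 1 H
  atom 5: C, bond orders sum to 2 (valence 4) → 2 H
  atom 6: C, bond orders sum to 2 (valence 4) → 2 H
  atom 7: C, bond orders sum to 2 (valence 4) → 2 H
  atom 8: C, bond orders sum to 2 (valence 4) → 2 H
  atom 9: C, bond orders sum to 2 (valence 4) → 2 H
  atom 10: C, bond orders sum to 1 (valence 4) → 3 H
Totals → C:10, H:20.

C10H20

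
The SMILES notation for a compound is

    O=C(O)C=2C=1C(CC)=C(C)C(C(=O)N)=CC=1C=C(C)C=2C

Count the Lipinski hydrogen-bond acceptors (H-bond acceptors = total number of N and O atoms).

4

N atoms: 1; O atoms: 3.
Lipinski HBA = 1 + 3 = 4.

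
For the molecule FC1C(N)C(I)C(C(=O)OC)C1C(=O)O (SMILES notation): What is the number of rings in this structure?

In SMILES, each pair of matching ring-closure digits denotes one ring-closing bond; the number of such bonds equals the number of independent rings.
Ring-closure bonds here: 1.

1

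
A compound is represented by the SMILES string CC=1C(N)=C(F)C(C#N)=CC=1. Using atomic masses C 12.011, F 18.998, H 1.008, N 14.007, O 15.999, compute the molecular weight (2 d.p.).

First, the molecular formula is C8H7FN2 (counting implicit H from valence).
  C: 8 × 12.011 = 96.088
  F: 1 × 18.998 = 18.998
  H: 7 × 1.008 = 7.056
  N: 2 × 14.007 = 28.014
Sum: 8×12.011 + 1×18.998 + 7×1.008 + 2×14.007 = 150.156 → 150.16 g/mol.

150.16 g/mol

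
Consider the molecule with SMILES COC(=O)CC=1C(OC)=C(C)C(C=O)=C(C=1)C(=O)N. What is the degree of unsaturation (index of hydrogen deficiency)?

Degree of unsaturation = (number of rings) + (number of π bonds).
Ring closures in the SMILES: 1.
π bonds: 6 double bonds (each 1 DoU) → 6 DoU from unsaturation.
Total DoU = 1 + 6 = 7.

7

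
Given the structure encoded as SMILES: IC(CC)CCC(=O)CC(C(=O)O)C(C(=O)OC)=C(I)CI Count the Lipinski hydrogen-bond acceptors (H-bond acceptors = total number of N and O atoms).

5

N atoms: 0; O atoms: 5.
Lipinski HBA = 0 + 5 = 5.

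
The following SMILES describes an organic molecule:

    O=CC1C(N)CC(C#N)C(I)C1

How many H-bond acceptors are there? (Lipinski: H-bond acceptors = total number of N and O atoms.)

N atoms: 2; O atoms: 1.
Lipinski HBA = 2 + 1 = 3.

3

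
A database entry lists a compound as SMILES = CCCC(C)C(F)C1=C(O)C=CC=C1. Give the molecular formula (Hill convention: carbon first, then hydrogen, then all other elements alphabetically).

Walk through each heavy atom and fill implicit hydrogens from standard valence (C 4, N 3, O 2, S 2, halogen 1):
  atom 1: C, bond orders sum to 1 (valence 4) → 3 H
  atom 2: C, bond orders sum to 2 (valence 4) → 2 H
  atom 3: C, bond orders sum to 2 (valence 4) → 2 H
  atom 4: C, bond orders sum to 3 (valence 4) → 1 H
  atom 5: C, bond orders sum to 1 (valence 4) → 3 H
  atom 6: C, bond orders sum to 3 (valence 4) → 1 H
  atom 7: F (halogen, monovalent) → 0 H
  atom 8: C, bond orders sum to 4 (valence 4) → 0 H
  atom 9: C, bond orders sum to 4 (valence 4) → 0 H
  atom 10: O, bond orders sum to 1 (valence 2) → 1 H
  atom 11: C, bond orders sum to 3 (valence 4) → 1 H
  atom 12: C, bond orders sum to 3 (valence 4) → 1 H
  atom 13: C, bond orders sum to 3 (valence 4) → 1 H
  atom 14: C, bond orders sum to 3 (valence 4) → 1 H
Totals → C:12, H:17, F:1, O:1.
In Hill order: C12H17FO.

C12H17FO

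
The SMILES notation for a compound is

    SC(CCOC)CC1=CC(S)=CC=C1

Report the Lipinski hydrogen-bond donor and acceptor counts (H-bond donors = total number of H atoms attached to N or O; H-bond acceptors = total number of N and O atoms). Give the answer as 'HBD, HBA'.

0, 1

Donors: find every N or O and count the H atoms it carries.
  atom 5 (O): bond orders sum to 2 → 0 H
Lipinski HBD = 0.
Acceptors: N atoms = 0, O atoms = 1 → HBA = 1.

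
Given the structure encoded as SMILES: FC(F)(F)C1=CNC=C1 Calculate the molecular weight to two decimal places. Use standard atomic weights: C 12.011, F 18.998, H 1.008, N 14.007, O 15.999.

First, the molecular formula is C5H4F3N (counting implicit H from valence).
  C: 5 × 12.011 = 60.055
  F: 3 × 18.998 = 56.994
  H: 4 × 1.008 = 4.032
  N: 1 × 14.007 = 14.007
Sum: 5×12.011 + 3×18.998 + 4×1.008 + 1×14.007 = 135.088 → 135.09 g/mol.

135.09 g/mol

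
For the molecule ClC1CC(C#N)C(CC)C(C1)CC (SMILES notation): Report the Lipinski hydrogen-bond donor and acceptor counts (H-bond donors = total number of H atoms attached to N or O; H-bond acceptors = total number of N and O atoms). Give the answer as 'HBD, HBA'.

Donors: find every N or O and count the H atoms it carries.
  atom 6 (N): bond orders sum to 3 → 0 H
Lipinski HBD = 0.
Acceptors: N atoms = 1, O atoms = 0 → HBA = 1.

0, 1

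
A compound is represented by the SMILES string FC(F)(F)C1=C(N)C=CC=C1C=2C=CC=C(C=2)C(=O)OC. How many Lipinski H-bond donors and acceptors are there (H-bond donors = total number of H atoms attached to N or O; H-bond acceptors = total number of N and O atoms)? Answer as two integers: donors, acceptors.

Donors: find every N or O and count the H atoms it carries.
  atom 7 (N): bond orders sum to 1 → 2 H
  atom 19 (O): bond orders sum to 2 → 0 H
  atom 20 (O): bond orders sum to 2 → 0 H
Lipinski HBD = 2.
Acceptors: N atoms = 1, O atoms = 2 → HBA = 3.

2, 3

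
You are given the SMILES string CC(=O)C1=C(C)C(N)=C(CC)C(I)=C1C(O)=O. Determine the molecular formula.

C12H14INO3

Walk through each heavy atom and fill implicit hydrogens from standard valence (C 4, N 3, O 2, S 2, halogen 1):
  atom 1: C, bond orders sum to 1 (valence 4) → 3 H
  atom 2: C, bond orders sum to 4 (valence 4) → 0 H
  atom 3: O, bond orders sum to 2 (valence 2) → 0 H
  atom 4: C, bond orders sum to 4 (valence 4) → 0 H
  atom 5: C, bond orders sum to 4 (valence 4) → 0 H
  atom 6: C, bond orders sum to 1 (valence 4) → 3 H
  atom 7: C, bond orders sum to 4 (valence 4) → 0 H
  atom 8: N, bond orders sum to 1 (valence 3) → 2 H
  atom 9: C, bond orders sum to 4 (valence 4) → 0 H
  atom 10: C, bond orders sum to 2 (valence 4) → 2 H
  atom 11: C, bond orders sum to 1 (valence 4) → 3 H
  atom 12: C, bond orders sum to 4 (valence 4) → 0 H
  atom 13: I (halogen, monovalent) → 0 H
  atom 14: C, bond orders sum to 4 (valence 4) → 0 H
  atom 15: C, bond orders sum to 4 (valence 4) → 0 H
  atom 16: O, bond orders sum to 1 (valence 2) → 1 H
  atom 17: O, bond orders sum to 2 (valence 2) → 0 H
Totals → C:12, H:14, I:1, N:1, O:3.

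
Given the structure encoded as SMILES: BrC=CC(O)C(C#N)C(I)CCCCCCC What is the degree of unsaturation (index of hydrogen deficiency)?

3

Molecular formula: C13H21BrINO.
DoU = (2C + 2 + N − H − X) / 2, where X is the halogen count and O/S are ignored.
    = (2·13 + 2 + 1 − 21 − 2) / 2 = 6 / 2 = 3.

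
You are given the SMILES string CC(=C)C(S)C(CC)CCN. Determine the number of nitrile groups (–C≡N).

0

Scan the SMILES for the nitrile motif — none present.
Groups that are present: 1 alkene, 1 primary amine, 1 thiol.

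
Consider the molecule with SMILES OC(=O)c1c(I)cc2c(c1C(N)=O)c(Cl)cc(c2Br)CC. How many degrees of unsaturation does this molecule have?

Molecular formula: C14H10BrClINO3.
DoU = (2C + 2 + N − H − X) / 2, where X is the halogen count and O/S are ignored.
    = (2·14 + 2 + 1 − 10 − 3) / 2 = 18 / 2 = 9.

9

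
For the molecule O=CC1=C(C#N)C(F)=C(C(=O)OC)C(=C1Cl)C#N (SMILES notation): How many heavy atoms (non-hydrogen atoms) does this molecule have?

Every atom symbol written in the SMILES (organic subset) is one heavy atom; implicit H are not written.
Heavy atoms by element → C:11, Cl:1, F:1, N:2, O:3.
Total: 18.

18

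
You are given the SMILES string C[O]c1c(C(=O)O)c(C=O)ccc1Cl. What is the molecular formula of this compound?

Walk through each heavy atom and fill implicit hydrogens from standard valence (C 4, N 3, O 2, S 2, halogen 1); for lowercase aromatic atoms, an aromatic c carries 1 H when it has two neighbours and 0 H with three, and aromatic n carries 0 H:
  atom 1: C, bond orders sum to 1 (valence 4) → 3 H
  atom 2: O with explicit H count 0
  atom 3: aromatic c, 3 neighbours → 0 H
  atom 4: aromatic c, 3 neighbours → 0 H
  atom 5: C, bond orders sum to 4 (valence 4) → 0 H
  atom 6: O, bond orders sum to 2 (valence 2) → 0 H
  atom 7: O, bond orders sum to 1 (valence 2) → 1 H
  atom 8: aromatic c, 3 neighbours → 0 H
  atom 9: C, bond orders sum to 3 (valence 4) → 1 H
  atom 10: O, bond orders sum to 2 (valence 2) → 0 H
  atom 11: aromatic c, 2 neighbours → 1 H
  atom 12: aromatic c, 2 neighbours → 1 H
  atom 13: aromatic c, 3 neighbours → 0 H
  atom 14: Cl (halogen, monovalent) → 0 H
Totals → C:9, H:7, Cl:1, O:4.
In Hill order: C9H7ClO4.

C9H7ClO4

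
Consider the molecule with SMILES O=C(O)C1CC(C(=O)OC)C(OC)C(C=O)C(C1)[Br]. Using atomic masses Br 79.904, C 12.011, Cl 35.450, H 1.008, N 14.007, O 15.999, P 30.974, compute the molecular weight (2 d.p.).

First, the molecular formula is C12H17BrO6 (counting implicit H from valence).
  Br: 1 × 79.904 = 79.904
  C: 12 × 12.011 = 144.132
  H: 17 × 1.008 = 17.136
  O: 6 × 15.999 = 95.994
Sum: 1×79.904 + 12×12.011 + 17×1.008 + 6×15.999 = 337.166 → 337.17 g/mol.

337.17 g/mol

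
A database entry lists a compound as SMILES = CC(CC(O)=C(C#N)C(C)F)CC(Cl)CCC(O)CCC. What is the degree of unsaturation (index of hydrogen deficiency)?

Degree of unsaturation = (number of rings) + (number of π bonds).
Ring closures in the SMILES: 0.
π bonds: 1 double bond (each 1 DoU), 1 triple bond (each 2 DoU) → 3 DoU from unsaturation.
Total DoU = 0 + 3 = 3.

3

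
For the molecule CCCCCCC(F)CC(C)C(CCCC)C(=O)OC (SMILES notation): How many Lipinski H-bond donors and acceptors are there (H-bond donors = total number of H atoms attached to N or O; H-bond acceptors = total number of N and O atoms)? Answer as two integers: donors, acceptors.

Donors: find every N or O and count the H atoms it carries.
  atom 18 (O): bond orders sum to 2 → 0 H
  atom 19 (O): bond orders sum to 2 → 0 H
Lipinski HBD = 0.
Acceptors: N atoms = 0, O atoms = 2 → HBA = 2.

0, 2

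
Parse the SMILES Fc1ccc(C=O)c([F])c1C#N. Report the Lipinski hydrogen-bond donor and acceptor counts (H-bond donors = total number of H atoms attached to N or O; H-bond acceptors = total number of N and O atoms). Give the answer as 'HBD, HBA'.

Donors: find every N or O and count the H atoms it carries.
  atom 7 (O): bond orders sum to 2 → 0 H
  atom 12 (N): bond orders sum to 3 → 0 H
Lipinski HBD = 0.
Acceptors: N atoms = 1, O atoms = 1 → HBA = 2.

0, 2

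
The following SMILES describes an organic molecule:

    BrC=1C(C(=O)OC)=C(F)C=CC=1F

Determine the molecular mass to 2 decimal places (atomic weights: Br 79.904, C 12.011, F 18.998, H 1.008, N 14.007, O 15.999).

First, the molecular formula is C8H5BrF2O2 (counting implicit H from valence).
  Br: 1 × 79.904 = 79.904
  C: 8 × 12.011 = 96.088
  F: 2 × 18.998 = 37.996
  H: 5 × 1.008 = 5.040
  O: 2 × 15.999 = 31.998
Sum: 1×79.904 + 8×12.011 + 2×18.998 + 5×1.008 + 2×15.999 = 251.026 → 251.03 g/mol.

251.03 g/mol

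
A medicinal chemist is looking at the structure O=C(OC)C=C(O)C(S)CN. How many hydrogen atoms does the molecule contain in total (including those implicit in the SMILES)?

Walk through each heavy atom and fill implicit hydrogens from standard valence (C 4, N 3, O 2, S 2, halogen 1):
  atom 1: O, bond orders sum to 2 (valence 2) → 0 H
  atom 2: C, bond orders sum to 4 (valence 4) → 0 H
  atom 3: O, bond orders sum to 2 (valence 2) → 0 H
  atom 4: C, bond orders sum to 1 (valence 4) → 3 H
  atom 5: C, bond orders sum to 3 (valence 4) → 1 H
  atom 6: C, bond orders sum to 4 (valence 4) → 0 H
  atom 7: O, bond orders sum to 1 (valence 2) → 1 H
  atom 8: C, bond orders sum to 3 (valence 4) → 1 H
  atom 9: S, bond orders sum to 1 (valence 2) → 1 H
  atom 10: C, bond orders sum to 2 (valence 4) → 2 H
  atom 11: N, bond orders sum to 1 (valence 3) → 2 H
Total hydrogens: 11.

11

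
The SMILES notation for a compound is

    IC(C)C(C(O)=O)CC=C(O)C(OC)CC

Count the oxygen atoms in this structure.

4

Scan the SMILES for O atoms (remember two-letter symbols like Cl and Br are single atoms).
Oxygen count: 4.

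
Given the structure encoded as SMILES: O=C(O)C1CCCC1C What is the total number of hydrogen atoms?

12

Walk through each heavy atom and fill implicit hydrogens from standard valence (C 4, N 3, O 2, S 2, halogen 1):
  atom 1: O, bond orders sum to 2 (valence 2) → 0 H
  atom 2: C, bond orders sum to 4 (valence 4) → 0 H
  atom 3: O, bond orders sum to 1 (valence 2) → 1 H
  atom 4: C, bond orders sum to 3 (valence 4) → 1 H
  atom 5: C, bond orders sum to 2 (valence 4) → 2 H
  atom 6: C, bond orders sum to 2 (valence 4) → 2 H
  atom 7: C, bond orders sum to 2 (valence 4) → 2 H
  atom 8: C, bond orders sum to 3 (valence 4) → 1 H
  atom 9: C, bond orders sum to 1 (valence 4) → 3 H
Total hydrogens: 12.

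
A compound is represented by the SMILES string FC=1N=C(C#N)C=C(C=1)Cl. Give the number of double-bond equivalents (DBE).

Molecular formula: C6H2ClFN2.
DoU = (2C + 2 + N − H − X) / 2, where X is the halogen count and O/S are ignored.
    = (2·6 + 2 + 2 − 2 − 2) / 2 = 12 / 2 = 6.

6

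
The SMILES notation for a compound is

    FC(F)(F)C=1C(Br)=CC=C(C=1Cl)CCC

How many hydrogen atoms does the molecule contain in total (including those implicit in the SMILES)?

Walk through each heavy atom and fill implicit hydrogens from standard valence (C 4, N 3, O 2, S 2, halogen 1):
  atom 1: F (halogen, monovalent) → 0 H
  atom 2: C, bond orders sum to 4 (valence 4) → 0 H
  atom 3: F (halogen, monovalent) → 0 H
  atom 4: F (halogen, monovalent) → 0 H
  atom 5: C, bond orders sum to 4 (valence 4) → 0 H
  atom 6: C, bond orders sum to 4 (valence 4) → 0 H
  atom 7: Br (halogen, monovalent) → 0 H
  atom 8: C, bond orders sum to 3 (valence 4) → 1 H
  atom 9: C, bond orders sum to 3 (valence 4) → 1 H
  atom 10: C, bond orders sum to 4 (valence 4) → 0 H
  atom 11: C, bond orders sum to 4 (valence 4) → 0 H
  atom 12: Cl (halogen, monovalent) → 0 H
  atom 13: C, bond orders sum to 2 (valence 4) → 2 H
  atom 14: C, bond orders sum to 2 (valence 4) → 2 H
  atom 15: C, bond orders sum to 1 (valence 4) → 3 H
Total hydrogens: 9.

9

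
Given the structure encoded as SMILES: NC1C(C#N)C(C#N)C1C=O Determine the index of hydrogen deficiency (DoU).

6

Molecular formula: C7H7N3O.
DoU = (2C + 2 + N − H − X) / 2, where X is the halogen count and O/S are ignored.
    = (2·7 + 2 + 3 − 7 − 0) / 2 = 12 / 2 = 6.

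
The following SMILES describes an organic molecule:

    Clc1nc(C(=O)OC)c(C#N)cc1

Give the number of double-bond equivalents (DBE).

Molecular formula: C8H5ClN2O2.
DoU = (2C + 2 + N − H − X) / 2, where X is the halogen count and O/S are ignored.
    = (2·8 + 2 + 2 − 5 − 1) / 2 = 14 / 2 = 7.

7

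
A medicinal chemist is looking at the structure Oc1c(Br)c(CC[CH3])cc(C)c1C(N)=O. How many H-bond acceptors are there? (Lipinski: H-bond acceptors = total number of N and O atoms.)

3

N atoms: 1; O atoms: 2.
Lipinski HBA = 1 + 2 = 3.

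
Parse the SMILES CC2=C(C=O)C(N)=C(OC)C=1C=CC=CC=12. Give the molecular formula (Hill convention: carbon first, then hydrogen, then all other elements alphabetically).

Walk through each heavy atom and fill implicit hydrogens from standard valence (C 4, N 3, O 2, S 2, halogen 1):
  atom 1: C, bond orders sum to 1 (valence 4) → 3 H
  atom 2: C, bond orders sum to 4 (valence 4) → 0 H
  atom 3: C, bond orders sum to 4 (valence 4) → 0 H
  atom 4: C, bond orders sum to 3 (valence 4) → 1 H
  atom 5: O, bond orders sum to 2 (valence 2) → 0 H
  atom 6: C, bond orders sum to 4 (valence 4) → 0 H
  atom 7: N, bond orders sum to 1 (valence 3) → 2 H
  atom 8: C, bond orders sum to 4 (valence 4) → 0 H
  atom 9: O, bond orders sum to 2 (valence 2) → 0 H
  atom 10: C, bond orders sum to 1 (valence 4) → 3 H
  atom 11: C, bond orders sum to 4 (valence 4) → 0 H
  atom 12: C, bond orders sum to 3 (valence 4) → 1 H
  atom 13: C, bond orders sum to 3 (valence 4) → 1 H
  atom 14: C, bond orders sum to 3 (valence 4) → 1 H
  atom 15: C, bond orders sum to 3 (valence 4) → 1 H
  atom 16: C, bond orders sum to 4 (valence 4) → 0 H
Totals → C:13, H:13, N:1, O:2.
In Hill order: C13H13NO2.

C13H13NO2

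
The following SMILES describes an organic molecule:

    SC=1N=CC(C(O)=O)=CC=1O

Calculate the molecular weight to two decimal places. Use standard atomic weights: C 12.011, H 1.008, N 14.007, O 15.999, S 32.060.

First, the molecular formula is C6H5NO3S (counting implicit H from valence).
  C: 6 × 12.011 = 72.066
  H: 5 × 1.008 = 5.040
  N: 1 × 14.007 = 14.007
  O: 3 × 15.999 = 47.997
  S: 1 × 32.060 = 32.060
Sum: 6×12.011 + 5×1.008 + 1×14.007 + 3×15.999 + 1×32.060 = 171.170 → 171.17 g/mol.

171.17 g/mol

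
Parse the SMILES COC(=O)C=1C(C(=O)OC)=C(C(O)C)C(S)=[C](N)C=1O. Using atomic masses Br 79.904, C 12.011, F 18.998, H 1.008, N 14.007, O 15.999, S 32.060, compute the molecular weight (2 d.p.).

First, the molecular formula is C12H15NO6S (counting implicit H from valence).
  C: 12 × 12.011 = 144.132
  H: 15 × 1.008 = 15.120
  N: 1 × 14.007 = 14.007
  O: 6 × 15.999 = 95.994
  S: 1 × 32.060 = 32.060
Sum: 12×12.011 + 15×1.008 + 1×14.007 + 6×15.999 + 1×32.060 = 301.313 → 301.31 g/mol.

301.31 g/mol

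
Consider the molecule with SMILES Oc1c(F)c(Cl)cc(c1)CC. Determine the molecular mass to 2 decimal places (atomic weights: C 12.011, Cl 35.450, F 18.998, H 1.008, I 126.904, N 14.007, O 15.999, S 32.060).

174.60 g/mol

First, the molecular formula is C8H8ClFO (counting implicit H from valence).
  C: 8 × 12.011 = 96.088
  Cl: 1 × 35.450 = 35.450
  F: 1 × 18.998 = 18.998
  H: 8 × 1.008 = 8.064
  O: 1 × 15.999 = 15.999
Sum: 8×12.011 + 1×35.450 + 1×18.998 + 8×1.008 + 1×15.999 = 174.599 → 174.60 g/mol.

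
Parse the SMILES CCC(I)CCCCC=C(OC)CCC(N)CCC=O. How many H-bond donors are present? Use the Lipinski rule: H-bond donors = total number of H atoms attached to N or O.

2

Donors: find every N or O and count the H atoms it carries.
  atom 11 (O): bond orders sum to 2 → 0 H
  atom 16 (N): bond orders sum to 1 → 2 H
  atom 20 (O): bond orders sum to 2 → 0 H
Lipinski HBD = 2.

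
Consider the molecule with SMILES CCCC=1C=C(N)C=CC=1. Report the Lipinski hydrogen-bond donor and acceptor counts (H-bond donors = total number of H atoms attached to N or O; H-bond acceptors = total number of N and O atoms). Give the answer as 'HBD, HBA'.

Donors: find every N or O and count the H atoms it carries.
  atom 7 (N): bond orders sum to 1 → 2 H
Lipinski HBD = 2.
Acceptors: N atoms = 1, O atoms = 0 → HBA = 1.

2, 1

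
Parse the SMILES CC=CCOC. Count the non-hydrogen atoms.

6

Every atom symbol written in the SMILES (organic subset) is one heavy atom; implicit H are not written.
Heavy atoms by element → C:5, O:1.
Total: 6.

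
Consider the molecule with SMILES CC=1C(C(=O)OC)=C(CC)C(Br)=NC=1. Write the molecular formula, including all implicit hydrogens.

C10H12BrNO2

Walk through each heavy atom and fill implicit hydrogens from standard valence (C 4, N 3, O 2, S 2, halogen 1):
  atom 1: C, bond orders sum to 1 (valence 4) → 3 H
  atom 2: C, bond orders sum to 4 (valence 4) → 0 H
  atom 3: C, bond orders sum to 4 (valence 4) → 0 H
  atom 4: C, bond orders sum to 4 (valence 4) → 0 H
  atom 5: O, bond orders sum to 2 (valence 2) → 0 H
  atom 6: O, bond orders sum to 2 (valence 2) → 0 H
  atom 7: C, bond orders sum to 1 (valence 4) → 3 H
  atom 8: C, bond orders sum to 4 (valence 4) → 0 H
  atom 9: C, bond orders sum to 2 (valence 4) → 2 H
  atom 10: C, bond orders sum to 1 (valence 4) → 3 H
  atom 11: C, bond orders sum to 4 (valence 4) → 0 H
  atom 12: Br (halogen, monovalent) → 0 H
  atom 13: N, bond orders sum to 3 (valence 3) → 0 H
  atom 14: C, bond orders sum to 3 (valence 4) → 1 H
Totals → C:10, H:12, Br:1, N:1, O:2.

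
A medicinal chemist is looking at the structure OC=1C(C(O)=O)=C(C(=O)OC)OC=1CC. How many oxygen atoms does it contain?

Scan the SMILES for O atoms (remember two-letter symbols like Cl and Br are single atoms).
Oxygen count: 6.

6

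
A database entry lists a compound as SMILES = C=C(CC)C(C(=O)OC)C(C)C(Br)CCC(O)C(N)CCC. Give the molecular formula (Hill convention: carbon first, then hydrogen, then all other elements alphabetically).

C17H32BrNO3

Walk through each heavy atom and fill implicit hydrogens from standard valence (C 4, N 3, O 2, S 2, halogen 1):
  atom 1: C, bond orders sum to 2 (valence 4) → 2 H
  atom 2: C, bond orders sum to 4 (valence 4) → 0 H
  atom 3: C, bond orders sum to 2 (valence 4) → 2 H
  atom 4: C, bond orders sum to 1 (valence 4) → 3 H
  atom 5: C, bond orders sum to 3 (valence 4) → 1 H
  atom 6: C, bond orders sum to 4 (valence 4) → 0 H
  atom 7: O, bond orders sum to 2 (valence 2) → 0 H
  atom 8: O, bond orders sum to 2 (valence 2) → 0 H
  atom 9: C, bond orders sum to 1 (valence 4) → 3 H
  atom 10: C, bond orders sum to 3 (valence 4) → 1 H
  atom 11: C, bond orders sum to 1 (valence 4) → 3 H
  atom 12: C, bond orders sum to 3 (valence 4) → 1 H
  atom 13: Br (halogen, monovalent) → 0 H
  atom 14: C, bond orders sum to 2 (valence 4) → 2 H
  atom 15: C, bond orders sum to 2 (valence 4) → 2 H
  atom 16: C, bond orders sum to 3 (valence 4) → 1 H
  atom 17: O, bond orders sum to 1 (valence 2) → 1 H
  atom 18: C, bond orders sum to 3 (valence 4) → 1 H
  atom 19: N, bond orders sum to 1 (valence 3) → 2 H
  atom 20: C, bond orders sum to 2 (valence 4) → 2 H
  atom 21: C, bond orders sum to 2 (valence 4) → 2 H
  atom 22: C, bond orders sum to 1 (valence 4) → 3 H
Totals → C:17, H:32, Br:1, N:1, O:3.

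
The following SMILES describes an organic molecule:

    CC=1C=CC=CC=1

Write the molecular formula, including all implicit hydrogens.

C7H8

Walk through each heavy atom and fill implicit hydrogens from standard valence (C 4, N 3, O 2, S 2, halogen 1):
  atom 1: C, bond orders sum to 1 (valence 4) → 3 H
  atom 2: C, bond orders sum to 4 (valence 4) → 0 H
  atom 3: C, bond orders sum to 3 (valence 4) → 1 H
  atom 4: C, bond orders sum to 3 (valence 4) → 1 H
  atom 5: C, bond orders sum to 3 (valence 4) → 1 H
  atom 6: C, bond orders sum to 3 (valence 4) → 1 H
  atom 7: C, bond orders sum to 3 (valence 4) → 1 H
Totals → C:7, H:8.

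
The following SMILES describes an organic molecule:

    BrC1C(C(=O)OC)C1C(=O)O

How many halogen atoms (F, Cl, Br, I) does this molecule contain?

Halogen atoms appear at heavy-atom position 1 (1×Br).
Other groups present: 1 carboxylic acid, 1 ester.
Halogen count: 1.

1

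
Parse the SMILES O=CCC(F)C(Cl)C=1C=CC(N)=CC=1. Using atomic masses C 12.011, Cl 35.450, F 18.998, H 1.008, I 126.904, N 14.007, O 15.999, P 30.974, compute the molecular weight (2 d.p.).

215.65 g/mol

First, the molecular formula is C10H11ClFNO (counting implicit H from valence).
  C: 10 × 12.011 = 120.110
  Cl: 1 × 35.450 = 35.450
  F: 1 × 18.998 = 18.998
  H: 11 × 1.008 = 11.088
  N: 1 × 14.007 = 14.007
  O: 1 × 15.999 = 15.999
Sum: 10×12.011 + 1×35.450 + 1×18.998 + 11×1.008 + 1×14.007 + 1×15.999 = 215.652 → 215.65 g/mol.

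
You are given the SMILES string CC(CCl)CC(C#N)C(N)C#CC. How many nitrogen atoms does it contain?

Scan the SMILES for N atoms (remember two-letter symbols like Cl and Br are single atoms).
Nitrogen count: 2.

2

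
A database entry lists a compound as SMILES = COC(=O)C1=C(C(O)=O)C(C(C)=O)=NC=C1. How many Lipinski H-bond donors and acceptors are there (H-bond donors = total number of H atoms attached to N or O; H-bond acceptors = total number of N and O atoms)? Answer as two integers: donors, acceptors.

1, 6

Donors: find every N or O and count the H atoms it carries.
  atom 2 (O): bond orders sum to 2 → 0 H
  atom 4 (O): bond orders sum to 2 → 0 H
  atom 8 (O): bond orders sum to 1 → 1 H
  atom 9 (O): bond orders sum to 2 → 0 H
  atom 13 (O): bond orders sum to 2 → 0 H
  atom 14 (N): bond orders sum to 3 → 0 H
Lipinski HBD = 1.
Acceptors: N atoms = 1, O atoms = 5 → HBA = 6.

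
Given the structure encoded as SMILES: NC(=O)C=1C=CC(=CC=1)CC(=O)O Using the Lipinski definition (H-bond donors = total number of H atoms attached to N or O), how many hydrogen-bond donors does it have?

Donors: find every N or O and count the H atoms it carries.
  atom 1 (N): bond orders sum to 1 → 2 H
  atom 3 (O): bond orders sum to 2 → 0 H
  atom 12 (O): bond orders sum to 2 → 0 H
  atom 13 (O): bond orders sum to 1 → 1 H
Lipinski HBD = 3.

3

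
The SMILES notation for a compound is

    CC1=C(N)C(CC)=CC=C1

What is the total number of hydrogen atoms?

Walk through each heavy atom and fill implicit hydrogens from standard valence (C 4, N 3, O 2, S 2, halogen 1):
  atom 1: C, bond orders sum to 1 (valence 4) → 3 H
  atom 2: C, bond orders sum to 4 (valence 4) → 0 H
  atom 3: C, bond orders sum to 4 (valence 4) → 0 H
  atom 4: N, bond orders sum to 1 (valence 3) → 2 H
  atom 5: C, bond orders sum to 4 (valence 4) → 0 H
  atom 6: C, bond orders sum to 2 (valence 4) → 2 H
  atom 7: C, bond orders sum to 1 (valence 4) → 3 H
  atom 8: C, bond orders sum to 3 (valence 4) → 1 H
  atom 9: C, bond orders sum to 3 (valence 4) → 1 H
  atom 10: C, bond orders sum to 3 (valence 4) → 1 H
Total hydrogens: 13.

13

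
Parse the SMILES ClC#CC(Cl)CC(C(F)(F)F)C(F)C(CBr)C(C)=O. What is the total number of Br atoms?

Scan the SMILES for Br atoms (remember two-letter symbols like Cl and Br are single atoms).
Bromine count: 1.

1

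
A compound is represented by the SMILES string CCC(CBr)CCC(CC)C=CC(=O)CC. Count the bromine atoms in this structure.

Scan the SMILES for Br atoms (remember two-letter symbols like Cl and Br are single atoms).
Bromine count: 1.

1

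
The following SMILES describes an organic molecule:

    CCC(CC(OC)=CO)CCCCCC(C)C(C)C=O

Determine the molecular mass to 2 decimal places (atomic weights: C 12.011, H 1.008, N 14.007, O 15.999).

284.44 g/mol

First, the molecular formula is C17H32O3 (counting implicit H from valence).
  C: 17 × 12.011 = 204.187
  H: 32 × 1.008 = 32.256
  O: 3 × 15.999 = 47.997
Sum: 17×12.011 + 32×1.008 + 3×15.999 = 284.440 → 284.44 g/mol.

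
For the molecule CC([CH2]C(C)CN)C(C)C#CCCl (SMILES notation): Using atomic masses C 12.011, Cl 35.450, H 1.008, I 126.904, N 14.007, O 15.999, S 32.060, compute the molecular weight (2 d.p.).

201.74 g/mol

First, the molecular formula is C11H20ClN (counting implicit H from valence).
  C: 11 × 12.011 = 132.121
  Cl: 1 × 35.450 = 35.450
  H: 20 × 1.008 = 20.160
  N: 1 × 14.007 = 14.007
Sum: 11×12.011 + 1×35.450 + 20×1.008 + 1×14.007 = 201.738 → 201.74 g/mol.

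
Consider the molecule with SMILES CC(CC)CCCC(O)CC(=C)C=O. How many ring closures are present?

0

In SMILES, each pair of matching ring-closure digits denotes one ring-closing bond; the number of such bonds equals the number of independent rings.
Ring-closure bonds here: 0.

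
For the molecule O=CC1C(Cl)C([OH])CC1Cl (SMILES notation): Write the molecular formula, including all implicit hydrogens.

Walk through each heavy atom and fill implicit hydrogens from standard valence (C 4, N 3, O 2, S 2, halogen 1):
  atom 1: O, bond orders sum to 2 (valence 2) → 0 H
  atom 2: C, bond orders sum to 3 (valence 4) → 1 H
  atom 3: C, bond orders sum to 3 (valence 4) → 1 H
  atom 4: C, bond orders sum to 3 (valence 4) → 1 H
  atom 5: Cl (halogen, monovalent) → 0 H
  atom 6: C, bond orders sum to 3 (valence 4) → 1 H
  atom 7: O with explicit H count 1
  atom 8: C, bond orders sum to 2 (valence 4) → 2 H
  atom 9: C, bond orders sum to 3 (valence 4) → 1 H
  atom 10: Cl (halogen, monovalent) → 0 H
Totals → C:6, H:8, Cl:2, O:2.
In Hill order: C6H8Cl2O2.

C6H8Cl2O2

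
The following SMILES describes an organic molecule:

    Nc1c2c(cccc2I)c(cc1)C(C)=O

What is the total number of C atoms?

Count every carbon token in the SMILES (each C, including those in ring-closure positions and inside branches).
Carbon count: 12.

12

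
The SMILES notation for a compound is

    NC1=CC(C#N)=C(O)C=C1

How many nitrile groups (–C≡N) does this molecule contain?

The nitrile motif appears at heavy-atom position 5 in the SMILES.
Other groups present: 1 hydroxyl, 1 primary amine.
Nitrile count: 1.

1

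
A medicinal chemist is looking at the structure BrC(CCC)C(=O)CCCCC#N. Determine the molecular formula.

C10H16BrNO

Walk through each heavy atom and fill implicit hydrogens from standard valence (C 4, N 3, O 2, S 2, halogen 1):
  atom 1: Br (halogen, monovalent) → 0 H
  atom 2: C, bond orders sum to 3 (valence 4) → 1 H
  atom 3: C, bond orders sum to 2 (valence 4) → 2 H
  atom 4: C, bond orders sum to 2 (valence 4) → 2 H
  atom 5: C, bond orders sum to 1 (valence 4) → 3 H
  atom 6: C, bond orders sum to 4 (valence 4) → 0 H
  atom 7: O, bond orders sum to 2 (valence 2) → 0 H
  atom 8: C, bond orders sum to 2 (valence 4) → 2 H
  atom 9: C, bond orders sum to 2 (valence 4) → 2 H
  atom 10: C, bond orders sum to 2 (valence 4) → 2 H
  atom 11: C, bond orders sum to 2 (valence 4) → 2 H
  atom 12: C, bond orders sum to 4 (valence 4) → 0 H
  atom 13: N, bond orders sum to 3 (valence 3) → 0 H
Totals → C:10, H:16, Br:1, N:1, O:1.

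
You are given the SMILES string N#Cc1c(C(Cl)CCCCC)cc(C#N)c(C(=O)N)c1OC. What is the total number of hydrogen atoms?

18

Walk through each heavy atom and fill implicit hydrogens from standard valence (C 4, N 3, O 2, S 2, halogen 1); for lowercase aromatic atoms, an aromatic c carries 1 H when it has two neighbours and 0 H with three, and aromatic n carries 0 H:
  atom 1: N, bond orders sum to 3 (valence 3) → 0 H
  atom 2: C, bond orders sum to 4 (valence 4) → 0 H
  atom 3: aromatic c, 3 neighbours → 0 H
  atom 4: aromatic c, 3 neighbours → 0 H
  atom 5: C, bond orders sum to 3 (valence 4) → 1 H
  atom 6: Cl (halogen, monovalent) → 0 H
  atom 7: C, bond orders sum to 2 (valence 4) → 2 H
  atom 8: C, bond orders sum to 2 (valence 4) → 2 H
  atom 9: C, bond orders sum to 2 (valence 4) → 2 H
  atom 10: C, bond orders sum to 2 (valence 4) → 2 H
  atom 11: C, bond orders sum to 1 (valence 4) → 3 H
  atom 12: aromatic c, 2 neighbours → 1 H
  atom 13: aromatic c, 3 neighbours → 0 H
  atom 14: C, bond orders sum to 4 (valence 4) → 0 H
  atom 15: N, bond orders sum to 3 (valence 3) → 0 H
  atom 16: aromatic c, 3 neighbours → 0 H
  atom 17: C, bond orders sum to 4 (valence 4) → 0 H
  atom 18: O, bond orders sum to 2 (valence 2) → 0 H
  atom 19: N, bond orders sum to 1 (valence 3) → 2 H
  atom 20: aromatic c, 3 neighbours → 0 H
  atom 21: O, bond orders sum to 2 (valence 2) → 0 H
  atom 22: C, bond orders sum to 1 (valence 4) → 3 H
Total hydrogens: 18.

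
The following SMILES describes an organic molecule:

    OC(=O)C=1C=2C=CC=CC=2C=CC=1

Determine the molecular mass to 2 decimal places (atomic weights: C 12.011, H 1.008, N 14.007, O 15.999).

First, the molecular formula is C11H8O2 (counting implicit H from valence).
  C: 11 × 12.011 = 132.121
  H: 8 × 1.008 = 8.064
  O: 2 × 15.999 = 31.998
Sum: 11×12.011 + 8×1.008 + 2×15.999 = 172.183 → 172.18 g/mol.

172.18 g/mol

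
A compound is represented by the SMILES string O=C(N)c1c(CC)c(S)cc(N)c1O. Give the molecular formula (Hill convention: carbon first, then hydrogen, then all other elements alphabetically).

Walk through each heavy atom and fill implicit hydrogens from standard valence (C 4, N 3, O 2, S 2, halogen 1); for lowercase aromatic atoms, an aromatic c carries 1 H when it has two neighbours and 0 H with three, and aromatic n carries 0 H:
  atom 1: O, bond orders sum to 2 (valence 2) → 0 H
  atom 2: C, bond orders sum to 4 (valence 4) → 0 H
  atom 3: N, bond orders sum to 1 (valence 3) → 2 H
  atom 4: aromatic c, 3 neighbours → 0 H
  atom 5: aromatic c, 3 neighbours → 0 H
  atom 6: C, bond orders sum to 2 (valence 4) → 2 H
  atom 7: C, bond orders sum to 1 (valence 4) → 3 H
  atom 8: aromatic c, 3 neighbours → 0 H
  atom 9: S, bond orders sum to 1 (valence 2) → 1 H
  atom 10: aromatic c, 2 neighbours → 1 H
  atom 11: aromatic c, 3 neighbours → 0 H
  atom 12: N, bond orders sum to 1 (valence 3) → 2 H
  atom 13: aromatic c, 3 neighbours → 0 H
  atom 14: O, bond orders sum to 1 (valence 2) → 1 H
Totals → C:9, H:12, N:2, O:2, S:1.
In Hill order: C9H12N2O2S.

C9H12N2O2S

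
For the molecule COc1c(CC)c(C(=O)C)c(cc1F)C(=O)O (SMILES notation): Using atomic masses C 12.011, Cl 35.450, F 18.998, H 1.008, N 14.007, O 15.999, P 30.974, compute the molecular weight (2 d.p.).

240.23 g/mol

First, the molecular formula is C12H13FO4 (counting implicit H from valence).
  C: 12 × 12.011 = 144.132
  F: 1 × 18.998 = 18.998
  H: 13 × 1.008 = 13.104
  O: 4 × 15.999 = 63.996
Sum: 12×12.011 + 1×18.998 + 13×1.008 + 4×15.999 = 240.230 → 240.23 g/mol.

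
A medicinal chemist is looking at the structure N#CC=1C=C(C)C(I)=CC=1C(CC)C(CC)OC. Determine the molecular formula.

Walk through each heavy atom and fill implicit hydrogens from standard valence (C 4, N 3, O 2, S 2, halogen 1):
  atom 1: N, bond orders sum to 3 (valence 3) → 0 H
  atom 2: C, bond orders sum to 4 (valence 4) → 0 H
  atom 3: C, bond orders sum to 4 (valence 4) → 0 H
  atom 4: C, bond orders sum to 3 (valence 4) → 1 H
  atom 5: C, bond orders sum to 4 (valence 4) → 0 H
  atom 6: C, bond orders sum to 1 (valence 4) → 3 H
  atom 7: C, bond orders sum to 4 (valence 4) → 0 H
  atom 8: I (halogen, monovalent) → 0 H
  atom 9: C, bond orders sum to 3 (valence 4) → 1 H
  atom 10: C, bond orders sum to 4 (valence 4) → 0 H
  atom 11: C, bond orders sum to 3 (valence 4) → 1 H
  atom 12: C, bond orders sum to 2 (valence 4) → 2 H
  atom 13: C, bond orders sum to 1 (valence 4) → 3 H
  atom 14: C, bond orders sum to 3 (valence 4) → 1 H
  atom 15: C, bond orders sum to 2 (valence 4) → 2 H
  atom 16: C, bond orders sum to 1 (valence 4) → 3 H
  atom 17: O, bond orders sum to 2 (valence 2) → 0 H
  atom 18: C, bond orders sum to 1 (valence 4) → 3 H
Totals → C:15, H:20, I:1, N:1, O:1.

C15H20INO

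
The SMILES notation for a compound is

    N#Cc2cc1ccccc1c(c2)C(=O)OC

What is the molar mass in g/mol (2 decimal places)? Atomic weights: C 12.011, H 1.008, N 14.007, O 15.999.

First, the molecular formula is C13H9NO2 (counting implicit H from valence).
  C: 13 × 12.011 = 156.143
  H: 9 × 1.008 = 9.072
  N: 1 × 14.007 = 14.007
  O: 2 × 15.999 = 31.998
Sum: 13×12.011 + 9×1.008 + 1×14.007 + 2×15.999 = 211.220 → 211.22 g/mol.

211.22 g/mol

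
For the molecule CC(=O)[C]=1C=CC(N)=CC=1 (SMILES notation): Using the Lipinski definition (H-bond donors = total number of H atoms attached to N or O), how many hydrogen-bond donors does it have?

2

Donors: find every N or O and count the H atoms it carries.
  atom 3 (O): bond orders sum to 2 → 0 H
  atom 8 (N): bond orders sum to 1 → 2 H
Lipinski HBD = 2.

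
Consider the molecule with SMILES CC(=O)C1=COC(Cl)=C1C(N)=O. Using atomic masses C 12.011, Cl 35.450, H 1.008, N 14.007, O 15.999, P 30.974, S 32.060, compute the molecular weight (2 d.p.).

187.58 g/mol

First, the molecular formula is C7H6ClNO3 (counting implicit H from valence).
  C: 7 × 12.011 = 84.077
  Cl: 1 × 35.450 = 35.450
  H: 6 × 1.008 = 6.048
  N: 1 × 14.007 = 14.007
  O: 3 × 15.999 = 47.997
Sum: 7×12.011 + 1×35.450 + 6×1.008 + 1×14.007 + 3×15.999 = 187.579 → 187.58 g/mol.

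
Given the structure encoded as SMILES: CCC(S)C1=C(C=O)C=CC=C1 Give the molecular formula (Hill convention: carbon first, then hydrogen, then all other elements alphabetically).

C10H12OS

Walk through each heavy atom and fill implicit hydrogens from standard valence (C 4, N 3, O 2, S 2, halogen 1):
  atom 1: C, bond orders sum to 1 (valence 4) → 3 H
  atom 2: C, bond orders sum to 2 (valence 4) → 2 H
  atom 3: C, bond orders sum to 3 (valence 4) → 1 H
  atom 4: S, bond orders sum to 1 (valence 2) → 1 H
  atom 5: C, bond orders sum to 4 (valence 4) → 0 H
  atom 6: C, bond orders sum to 4 (valence 4) → 0 H
  atom 7: C, bond orders sum to 3 (valence 4) → 1 H
  atom 8: O, bond orders sum to 2 (valence 2) → 0 H
  atom 9: C, bond orders sum to 3 (valence 4) → 1 H
  atom 10: C, bond orders sum to 3 (valence 4) → 1 H
  atom 11: C, bond orders sum to 3 (valence 4) → 1 H
  atom 12: C, bond orders sum to 3 (valence 4) → 1 H
Totals → C:10, H:12, O:1, S:1.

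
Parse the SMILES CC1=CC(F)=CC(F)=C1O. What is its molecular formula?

C7H6F2O

Walk through each heavy atom and fill implicit hydrogens from standard valence (C 4, N 3, O 2, S 2, halogen 1):
  atom 1: C, bond orders sum to 1 (valence 4) → 3 H
  atom 2: C, bond orders sum to 4 (valence 4) → 0 H
  atom 3: C, bond orders sum to 3 (valence 4) → 1 H
  atom 4: C, bond orders sum to 4 (valence 4) → 0 H
  atom 5: F (halogen, monovalent) → 0 H
  atom 6: C, bond orders sum to 3 (valence 4) → 1 H
  atom 7: C, bond orders sum to 4 (valence 4) → 0 H
  atom 8: F (halogen, monovalent) → 0 H
  atom 9: C, bond orders sum to 4 (valence 4) → 0 H
  atom 10: O, bond orders sum to 1 (valence 2) → 1 H
Totals → C:7, H:6, F:2, O:1.
In Hill order: C7H6F2O.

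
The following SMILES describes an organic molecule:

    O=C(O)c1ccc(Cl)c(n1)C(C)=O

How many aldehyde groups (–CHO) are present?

0

Scan the SMILES for the aldehyde motif — none present.
Groups that are present: 1 carboxylic acid, 1 ketone.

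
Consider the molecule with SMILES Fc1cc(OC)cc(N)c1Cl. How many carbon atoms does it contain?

7

Count every carbon token in the SMILES (each C, including those in ring-closure positions and inside branches).
Carbon count: 7.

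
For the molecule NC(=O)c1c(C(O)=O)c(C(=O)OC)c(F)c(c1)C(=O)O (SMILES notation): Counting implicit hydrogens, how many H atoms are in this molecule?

Walk through each heavy atom and fill implicit hydrogens from standard valence (C 4, N 3, O 2, S 2, halogen 1); for lowercase aromatic atoms, an aromatic c carries 1 H when it has two neighbours and 0 H with three, and aromatic n carries 0 H:
  atom 1: N, bond orders sum to 1 (valence 3) → 2 H
  atom 2: C, bond orders sum to 4 (valence 4) → 0 H
  atom 3: O, bond orders sum to 2 (valence 2) → 0 H
  atom 4: aromatic c, 3 neighbours → 0 H
  atom 5: aromatic c, 3 neighbours → 0 H
  atom 6: C, bond orders sum to 4 (valence 4) → 0 H
  atom 7: O, bond orders sum to 1 (valence 2) → 1 H
  atom 8: O, bond orders sum to 2 (valence 2) → 0 H
  atom 9: aromatic c, 3 neighbours → 0 H
  atom 10: C, bond orders sum to 4 (valence 4) → 0 H
  atom 11: O, bond orders sum to 2 (valence 2) → 0 H
  atom 12: O, bond orders sum to 2 (valence 2) → 0 H
  atom 13: C, bond orders sum to 1 (valence 4) → 3 H
  atom 14: aromatic c, 3 neighbours → 0 H
  atom 15: F (halogen, monovalent) → 0 H
  atom 16: aromatic c, 3 neighbours → 0 H
  atom 17: aromatic c, 2 neighbours → 1 H
  atom 18: C, bond orders sum to 4 (valence 4) → 0 H
  atom 19: O, bond orders sum to 2 (valence 2) → 0 H
  atom 20: O, bond orders sum to 1 (valence 2) → 1 H
Total hydrogens: 8.

8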